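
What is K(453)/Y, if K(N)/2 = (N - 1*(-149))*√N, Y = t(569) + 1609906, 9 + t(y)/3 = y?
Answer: 602*√453/805793 ≈ 0.015901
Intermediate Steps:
t(y) = -27 + 3*y
Y = 1611586 (Y = (-27 + 3*569) + 1609906 = (-27 + 1707) + 1609906 = 1680 + 1609906 = 1611586)
K(N) = 2*√N*(149 + N) (K(N) = 2*((N - 1*(-149))*√N) = 2*((N + 149)*√N) = 2*((149 + N)*√N) = 2*(√N*(149 + N)) = 2*√N*(149 + N))
K(453)/Y = (2*√453*(149 + 453))/1611586 = (2*√453*602)*(1/1611586) = (1204*√453)*(1/1611586) = 602*√453/805793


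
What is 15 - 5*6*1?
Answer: -15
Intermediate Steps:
15 - 5*6*1 = 15 - 30*1 = 15 - 30 = -15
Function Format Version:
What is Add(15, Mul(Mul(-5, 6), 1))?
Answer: -15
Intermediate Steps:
Add(15, Mul(Mul(-5, 6), 1)) = Add(15, Mul(-30, 1)) = Add(15, -30) = -15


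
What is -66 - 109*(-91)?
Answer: 9853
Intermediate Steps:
-66 - 109*(-91) = -66 + 9919 = 9853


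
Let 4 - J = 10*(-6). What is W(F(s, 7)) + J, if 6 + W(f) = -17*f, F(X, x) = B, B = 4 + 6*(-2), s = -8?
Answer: 194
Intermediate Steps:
B = -8 (B = 4 - 12 = -8)
F(X, x) = -8
W(f) = -6 - 17*f
J = 64 (J = 4 - 10*(-6) = 4 - 1*(-60) = 4 + 60 = 64)
W(F(s, 7)) + J = (-6 - 17*(-8)) + 64 = (-6 + 136) + 64 = 130 + 64 = 194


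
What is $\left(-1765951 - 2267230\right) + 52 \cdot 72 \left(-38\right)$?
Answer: $-4175453$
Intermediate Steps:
$\left(-1765951 - 2267230\right) + 52 \cdot 72 \left(-38\right) = -4033181 + 3744 \left(-38\right) = -4033181 - 142272 = -4175453$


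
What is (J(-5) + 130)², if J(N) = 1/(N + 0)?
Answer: 421201/25 ≈ 16848.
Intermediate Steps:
J(N) = 1/N
(J(-5) + 130)² = (1/(-5) + 130)² = (-⅕ + 130)² = (649/5)² = 421201/25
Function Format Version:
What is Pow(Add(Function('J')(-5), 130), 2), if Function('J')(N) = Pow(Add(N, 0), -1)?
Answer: Rational(421201, 25) ≈ 16848.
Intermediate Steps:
Function('J')(N) = Pow(N, -1)
Pow(Add(Function('J')(-5), 130), 2) = Pow(Add(Pow(-5, -1), 130), 2) = Pow(Add(Rational(-1, 5), 130), 2) = Pow(Rational(649, 5), 2) = Rational(421201, 25)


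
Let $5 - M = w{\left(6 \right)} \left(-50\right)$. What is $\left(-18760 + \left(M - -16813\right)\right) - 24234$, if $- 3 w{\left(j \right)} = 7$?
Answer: $- \frac{78878}{3} \approx -26293.0$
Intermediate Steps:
$w{\left(j \right)} = - \frac{7}{3}$ ($w{\left(j \right)} = \left(- \frac{1}{3}\right) 7 = - \frac{7}{3}$)
$M = - \frac{335}{3}$ ($M = 5 - \left(- \frac{7}{3}\right) \left(-50\right) = 5 - \frac{350}{3} = - \frac{335}{3} \approx -111.67$)
$\left(-18760 + \left(M - -16813\right)\right) - 24234 = \left(-18760 - - \frac{50104}{3}\right) - 24234 = \left(-18760 + \left(- \frac{335}{3} + 16813\right)\right) - 24234 = \left(-18760 + \frac{50104}{3}\right) - 24234 = - \frac{6176}{3} - 24234 = - \frac{78878}{3}$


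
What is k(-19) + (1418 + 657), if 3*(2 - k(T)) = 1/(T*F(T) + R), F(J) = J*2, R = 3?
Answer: 4517474/2175 ≈ 2077.0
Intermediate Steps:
F(J) = 2*J
k(T) = 2 - 1/(3*(3 + 2*T**2)) (k(T) = 2 - 1/(3*(T*(2*T) + 3)) = 2 - 1/(3*(2*T**2 + 3)) = 2 - 1/(3*(3 + 2*T**2)))
k(-19) + (1418 + 657) = (17 + 12*(-19)**2)/(3*(3 + 2*(-19)**2)) + (1418 + 657) = (17 + 12*361)/(3*(3 + 2*361)) + 2075 = (17 + 4332)/(3*(3 + 722)) + 2075 = (1/3)*4349/725 + 2075 = (1/3)*(1/725)*4349 + 2075 = 4349/2175 + 2075 = 4517474/2175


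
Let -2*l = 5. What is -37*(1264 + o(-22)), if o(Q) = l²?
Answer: -187997/4 ≈ -46999.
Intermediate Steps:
l = -5/2 (l = -½*5 = -5/2 ≈ -2.5000)
o(Q) = 25/4 (o(Q) = (-5/2)² = 25/4)
-37*(1264 + o(-22)) = -37*(1264 + 25/4) = -37*5081/4 = -187997/4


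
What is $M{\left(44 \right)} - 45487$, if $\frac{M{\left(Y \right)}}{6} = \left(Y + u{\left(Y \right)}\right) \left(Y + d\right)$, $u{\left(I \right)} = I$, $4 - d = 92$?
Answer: $-68719$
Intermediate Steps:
$d = -88$ ($d = 4 - 92 = -88$)
$M{\left(Y \right)} = 12 Y \left(-88 + Y\right)$ ($M{\left(Y \right)} = 6 \left(Y + Y\right) \left(Y - 88\right) = 6 \cdot 2 Y \left(-88 + Y\right) = 12 Y \left(-88 + Y\right)$)
$M{\left(44 \right)} - 45487 = 12 \cdot 44 \left(-88 + 44\right) - 45487 = 12 \cdot 44 \left(-44\right) - 45487 = -23232 - 45487 = -68719$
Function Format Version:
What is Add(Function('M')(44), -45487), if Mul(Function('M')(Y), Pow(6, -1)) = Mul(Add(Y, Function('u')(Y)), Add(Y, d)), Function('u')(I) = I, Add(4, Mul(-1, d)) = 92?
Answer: -68719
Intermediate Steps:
d = -88 (d = Add(4, Mul(-1, 92)) = Add(4, -92) = -88)
Function('M')(Y) = Mul(12, Y, Add(-88, Y)) (Function('M')(Y) = Mul(6, Mul(Add(Y, Y), Add(Y, -88))) = Mul(6, Mul(Mul(2, Y), Add(-88, Y))) = Mul(6, Mul(2, Y, Add(-88, Y))) = Mul(12, Y, Add(-88, Y)))
Add(Function('M')(44), -45487) = Add(Mul(12, 44, Add(-88, 44)), -45487) = Add(Mul(12, 44, -44), -45487) = Add(-23232, -45487) = -68719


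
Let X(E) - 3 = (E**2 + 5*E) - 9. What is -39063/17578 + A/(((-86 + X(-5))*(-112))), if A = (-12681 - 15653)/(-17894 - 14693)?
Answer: -3278984333293/1475569600736 ≈ -2.2222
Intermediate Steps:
X(E) = -6 + E**2 + 5*E (X(E) = 3 + ((E**2 + 5*E) - 9) = 3 + (-9 + E**2 + 5*E) = -6 + E**2 + 5*E)
A = 28334/32587 (A = -28334/(-32587) = -28334*(-1/32587) = 28334/32587 ≈ 0.86949)
-39063/17578 + A/(((-86 + X(-5))*(-112))) = -39063/17578 + 28334/(32587*(((-86 + (-6 + (-5)**2 + 5*(-5)))*(-112)))) = -39063*1/17578 + 28334/(32587*(((-86 + (-6 + 25 - 25))*(-112)))) = -39063/17578 + 28334/(32587*(((-86 - 6)*(-112)))) = -39063/17578 + 28334/(32587*((-92*(-112)))) = -39063/17578 + (28334/32587)/10304 = -39063/17578 + (28334/32587)*(1/10304) = -39063/17578 + 14167/167888224 = -3278984333293/1475569600736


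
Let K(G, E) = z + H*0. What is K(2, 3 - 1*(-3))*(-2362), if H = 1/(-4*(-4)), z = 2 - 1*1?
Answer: -2362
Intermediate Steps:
z = 1 (z = 2 - 1 = 1)
H = 1/16 ≈ 0.062500
K(G, E) = 1 (K(G, E) = 1 + (1/16)*0 = 1 + 0 = 1)
K(2, 3 - 1*(-3))*(-2362) = 1*(-2362) = -2362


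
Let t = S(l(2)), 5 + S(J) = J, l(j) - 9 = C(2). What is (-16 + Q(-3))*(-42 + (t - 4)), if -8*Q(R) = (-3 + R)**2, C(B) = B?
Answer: 820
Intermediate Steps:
l(j) = 11 (l(j) = 9 + 2 = 11)
Q(R) = -(-3 + R)**2/8
S(J) = -5 + J
t = 6 (t = -5 + 11 = 6)
(-16 + Q(-3))*(-42 + (t - 4)) = (-16 - (-3 - 3)**2/8)*(-42 + (6 - 4)) = (-16 - 1/8*(-6)**2)*(-42 + 2) = (-16 - 1/8*36)*(-40) = (-16 - 9/2)*(-40) = -41/2*(-40) = 820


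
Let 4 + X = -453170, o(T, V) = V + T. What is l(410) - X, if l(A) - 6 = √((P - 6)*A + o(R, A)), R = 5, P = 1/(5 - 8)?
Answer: 453180 + I*√19635/3 ≈ 4.5318e+5 + 46.708*I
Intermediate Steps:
P = -⅓ (P = 1/(-3) = -⅓ ≈ -0.33333)
o(T, V) = T + V
X = -453174 (X = -4 - 453170 = -453174)
l(A) = 6 + √(5 - 16*A/3) (l(A) = 6 + √((-⅓ - 6)*A + (5 + A)) = 6 + √(-19*A/3 + (5 + A)) = 6 + √(5 - 16*A/3))
l(410) - X = (6 + √(45 - 48*410)/3) - 1*(-453174) = (6 + √(45 - 19680)/3) + 453174 = (6 + √(-19635)/3) + 453174 = (6 + (I*√19635)/3) + 453174 = (6 + I*√19635/3) + 453174 = 453180 + I*√19635/3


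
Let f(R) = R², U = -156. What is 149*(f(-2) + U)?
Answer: -22648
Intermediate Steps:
149*(f(-2) + U) = 149*((-2)² - 156) = 149*(4 - 156) = 149*(-152) = -22648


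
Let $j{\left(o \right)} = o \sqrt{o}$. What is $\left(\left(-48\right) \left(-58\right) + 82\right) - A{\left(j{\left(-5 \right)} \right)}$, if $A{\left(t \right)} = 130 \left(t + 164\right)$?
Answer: $-18454 + 650 i \sqrt{5} \approx -18454.0 + 1453.4 i$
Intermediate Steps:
$j{\left(o \right)} = o^{\frac{3}{2}}$
$A{\left(t \right)} = 21320 + 130 t$ ($A{\left(t \right)} = 130 \left(164 + t\right) = 21320 + 130 t$)
$\left(\left(-48\right) \left(-58\right) + 82\right) - A{\left(j{\left(-5 \right)} \right)} = \left(\left(-48\right) \left(-58\right) + 82\right) - \left(21320 + 130 \left(-5\right)^{\frac{3}{2}}\right) = \left(2784 + 82\right) - \left(21320 + 130 \left(- 5 i \sqrt{5}\right)\right) = 2866 - \left(21320 - 650 i \sqrt{5}\right) = -18454 + 650 i \sqrt{5}$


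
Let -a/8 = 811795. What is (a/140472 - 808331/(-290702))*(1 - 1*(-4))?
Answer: -1108984730305/5104436418 ≈ -217.26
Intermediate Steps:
a = -6494360 (a = -8*811795 = -6494360)
(a/140472 - 808331/(-290702))*(1 - 1*(-4)) = (-6494360/140472 - 808331/(-290702))*(1 - 1*(-4)) = (-6494360*1/140472 - 808331*(-1/290702))*(1 + 4) = (-811795/17559 + 808331/290702)*5 = -221796946061/5104436418*5 = -1108984730305/5104436418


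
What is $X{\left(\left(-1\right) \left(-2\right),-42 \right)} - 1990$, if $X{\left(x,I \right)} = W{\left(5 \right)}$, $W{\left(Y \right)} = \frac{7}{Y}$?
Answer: $- \frac{9943}{5} \approx -1988.6$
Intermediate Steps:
$X{\left(x,I \right)} = \frac{7}{5}$
$X{\left(\left(-1\right) \left(-2\right),-42 \right)} - 1990 = \frac{7}{5} - 1990 = - \frac{9943}{5}$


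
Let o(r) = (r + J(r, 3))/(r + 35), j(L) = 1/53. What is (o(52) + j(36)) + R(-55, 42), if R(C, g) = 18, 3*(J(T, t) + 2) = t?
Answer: 28596/1537 ≈ 18.605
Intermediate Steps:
J(T, t) = -2 + t/3
j(L) = 1/53
o(r) = (-1 + r)/(35 + r) (o(r) = (r + (-2 + (1/3)*3))/(r + 35) = (r + (-2 + 1))/(35 + r) = (r - 1)/(35 + r) = (-1 + r)/(35 + r))
(o(52) + j(36)) + R(-55, 42) = ((-1 + 52)/(35 + 52) + 1/53) + 18 = (51/87 + 1/53) + 18 = ((1/87)*51 + 1/53) + 18 = (17/29 + 1/53) + 18 = 930/1537 + 18 = 28596/1537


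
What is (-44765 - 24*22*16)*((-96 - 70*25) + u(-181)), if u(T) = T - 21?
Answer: 108980224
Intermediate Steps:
u(T) = -21 + T
(-44765 - 24*22*16)*((-96 - 70*25) + u(-181)) = (-44765 - 24*22*16)*((-96 - 70*25) + (-21 - 181)) = (-44765 - 528*16)*((-96 - 1750) - 202) = (-44765 - 8448)*(-1846 - 202) = -53213*(-2048) = 108980224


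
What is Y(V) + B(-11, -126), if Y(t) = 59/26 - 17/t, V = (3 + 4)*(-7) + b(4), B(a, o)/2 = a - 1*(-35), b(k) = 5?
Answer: 28975/572 ≈ 50.656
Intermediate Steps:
B(a, o) = 70 + 2*a (B(a, o) = 2*(a - 1*(-35)) = 2*(a + 35) = 2*(35 + a) = 70 + 2*a)
V = -44 (V = (3 + 4)*(-7) + 5 = 7*(-7) + 5 = -49 + 5 = -44)
Y(t) = 59/26 - 17/t (Y(t) = 59*(1/26) - 17/t = 59/26 - 17/t)
Y(V) + B(-11, -126) = (59/26 - 17/(-44)) + (70 + 2*(-11)) = (59/26 - 17*(-1/44)) + (70 - 22) = (59/26 + 17/44) + 48 = 1519/572 + 48 = 28975/572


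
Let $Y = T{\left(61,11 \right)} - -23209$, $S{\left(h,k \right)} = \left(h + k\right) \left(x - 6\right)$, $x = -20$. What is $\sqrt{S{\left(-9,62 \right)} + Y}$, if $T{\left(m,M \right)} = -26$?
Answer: $7 \sqrt{445} \approx 147.67$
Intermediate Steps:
$S{\left(h,k \right)} = - 26 h - 26 k$ ($S{\left(h,k \right)} = \left(h + k\right) \left(-20 - 6\right) = \left(h + k\right) \left(-26\right) = - 26 h - 26 k$)
$Y = 23183$ ($Y = -26 - -23209 = -26 + 23209 = 23183$)
$\sqrt{S{\left(-9,62 \right)} + Y} = \sqrt{\left(\left(-26\right) \left(-9\right) - 1612\right) + 23183} = \sqrt{\left(234 - 1612\right) + 23183} = \sqrt{-1378 + 23183} = \sqrt{21805} = 7 \sqrt{445}$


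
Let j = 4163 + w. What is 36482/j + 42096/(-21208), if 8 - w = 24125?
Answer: -9168715/2404457 ≈ -3.8132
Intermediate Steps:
w = -24117 (w = 8 - 1*24125 = 8 - 24125 = -24117)
j = -19954 (j = 4163 - 24117 = -19954)
36482/j + 42096/(-21208) = 36482/(-19954) + 42096/(-21208) = 36482*(-1/19954) + 42096*(-1/21208) = -18241/9977 - 5262/2651 = -9168715/2404457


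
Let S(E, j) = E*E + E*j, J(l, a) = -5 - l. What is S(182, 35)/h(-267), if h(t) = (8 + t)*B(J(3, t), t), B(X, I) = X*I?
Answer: -2821/39516 ≈ -0.071389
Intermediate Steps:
B(X, I) = I*X
S(E, j) = E**2 + E*j
h(t) = -8*t*(8 + t) (h(t) = (8 + t)*(t*(-5 - 1*3)) = (8 + t)*(t*(-5 - 3)) = (8 + t)*(t*(-8)) = (8 + t)*(-8*t) = -8*t*(8 + t))
S(182, 35)/h(-267) = (182*(182 + 35))/((-8*(-267)*(8 - 267))) = (182*217)/((-8*(-267)*(-259))) = 39494/(-553224) = 39494*(-1/553224) = -2821/39516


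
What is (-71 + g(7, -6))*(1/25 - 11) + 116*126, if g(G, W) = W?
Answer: 386498/25 ≈ 15460.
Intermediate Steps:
(-71 + g(7, -6))*(1/25 - 11) + 116*126 = (-71 - 6)*(1/25 - 11) + 116*126 = -77*(1/25 - 11) + 14616 = -77*(-274/25) + 14616 = 21098/25 + 14616 = 386498/25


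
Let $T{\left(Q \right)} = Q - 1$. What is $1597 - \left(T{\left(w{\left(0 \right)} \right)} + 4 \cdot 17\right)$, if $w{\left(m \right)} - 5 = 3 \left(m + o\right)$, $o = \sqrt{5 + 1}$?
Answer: $1525 - 3 \sqrt{6} \approx 1517.7$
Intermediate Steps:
$o = \sqrt{6} \approx 2.4495$
$w{\left(m \right)} = 5 + 3 m + 3 \sqrt{6}$ ($w{\left(m \right)} = 5 + 3 \left(m + \sqrt{6}\right) = 5 + \left(3 m + 3 \sqrt{6}\right) = 5 + 3 m + 3 \sqrt{6}$)
$T{\left(Q \right)} = -1 + Q$ ($T{\left(Q \right)} = Q - 1 = -1 + Q$)
$1597 - \left(T{\left(w{\left(0 \right)} \right)} + 4 \cdot 17\right) = 1597 - \left(\left(-1 + \left(5 + 3 \cdot 0 + 3 \sqrt{6}\right)\right) + 4 \cdot 17\right) = 1597 - \left(\left(-1 + \left(5 + 0 + 3 \sqrt{6}\right)\right) + 68\right) = 1597 - \left(\left(-1 + \left(5 + 3 \sqrt{6}\right)\right) + 68\right) = 1597 - \left(\left(4 + 3 \sqrt{6}\right) + 68\right) = 1597 - \left(72 + 3 \sqrt{6}\right) = 1525 - 3 \sqrt{6}$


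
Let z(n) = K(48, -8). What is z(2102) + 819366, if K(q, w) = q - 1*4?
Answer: 819410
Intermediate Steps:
K(q, w) = -4 + q (K(q, w) = q - 4 = -4 + q)
z(n) = 44 (z(n) = -4 + 48 = 44)
z(2102) + 819366 = 44 + 819366 = 819410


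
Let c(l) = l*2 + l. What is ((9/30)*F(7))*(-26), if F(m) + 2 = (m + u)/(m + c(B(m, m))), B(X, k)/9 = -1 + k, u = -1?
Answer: 996/65 ≈ 15.323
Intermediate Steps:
B(X, k) = -9 + 9*k (B(X, k) = 9*(-1 + k) = -9 + 9*k)
c(l) = 3*l (c(l) = 2*l + l = 3*l)
F(m) = -2 + (-1 + m)/(-27 + 28*m) (F(m) = -2 + (m - 1)/(m + 3*(-9 + 9*m)) = -2 + (-1 + m)/(m + (-27 + 27*m)) = -2 + (-1 + m)/(-27 + 28*m))
((9/30)*F(7))*(-26) = ((9/30)*((53 - 55*7)/(-27 + 28*7)))*(-26) = ((9*(1/30))*((53 - 385)/(-27 + 196)))*(-26) = (3*(-332/169)/10)*(-26) = (3*((1/169)*(-332))/10)*(-26) = ((3/10)*(-332/169))*(-26) = -498/845*(-26) = 996/65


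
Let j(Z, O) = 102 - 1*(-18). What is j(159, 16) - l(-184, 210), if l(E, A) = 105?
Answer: 15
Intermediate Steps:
j(Z, O) = 120 (j(Z, O) = 102 + 18 = 120)
j(159, 16) - l(-184, 210) = 120 - 1*105 = 120 - 105 = 15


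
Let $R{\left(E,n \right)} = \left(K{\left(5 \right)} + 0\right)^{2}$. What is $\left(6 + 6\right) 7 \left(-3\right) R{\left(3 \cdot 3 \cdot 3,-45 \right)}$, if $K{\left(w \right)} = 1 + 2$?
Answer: $-2268$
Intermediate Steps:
$K{\left(w \right)} = 3$
$R{\left(E,n \right)} = 9$ ($R{\left(E,n \right)} = \left(3 + 0\right)^{2} = 3^{2} = 9$)
$\left(6 + 6\right) 7 \left(-3\right) R{\left(3 \cdot 3 \cdot 3,-45 \right)} = \left(6 + 6\right) 7 \left(-3\right) 9 = 12 \cdot 7 \left(-3\right) 9 = 84 \left(-3\right) 9 = \left(-252\right) 9 = -2268$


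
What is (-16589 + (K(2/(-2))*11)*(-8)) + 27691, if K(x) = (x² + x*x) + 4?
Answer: 10574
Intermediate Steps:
K(x) = 4 + 2*x² (K(x) = (x² + x²) + 4 = 2*x² + 4 = 4 + 2*x²)
(-16589 + (K(2/(-2))*11)*(-8)) + 27691 = (-16589 + ((4 + 2*(2/(-2))²)*11)*(-8)) + 27691 = (-16589 + ((4 + 2*(2*(-½))²)*11)*(-8)) + 27691 = (-16589 + ((4 + 2*(-1)²)*11)*(-8)) + 27691 = (-16589 + ((4 + 2*1)*11)*(-8)) + 27691 = (-16589 + ((4 + 2)*11)*(-8)) + 27691 = (-16589 + (6*11)*(-8)) + 27691 = (-16589 + 66*(-8)) + 27691 = (-16589 - 528) + 27691 = -17117 + 27691 = 10574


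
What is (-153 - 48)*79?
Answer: -15879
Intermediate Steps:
(-153 - 48)*79 = -201*79 = -15879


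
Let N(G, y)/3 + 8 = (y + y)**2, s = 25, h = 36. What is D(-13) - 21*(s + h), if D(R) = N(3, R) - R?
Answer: 736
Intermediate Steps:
N(G, y) = -24 + 12*y**2 (N(G, y) = -24 + 3*(y + y)**2 = -24 + 3*(2*y)**2 = -24 + 3*(4*y**2) = -24 + 12*y**2)
D(R) = -24 - R + 12*R**2 (D(R) = (-24 + 12*R**2) - R = -24 - R + 12*R**2)
D(-13) - 21*(s + h) = (-24 - 1*(-13) + 12*(-13)**2) - 21*(25 + 36) = (-24 + 13 + 12*169) - 21*61 = (-24 + 13 + 2028) - 1*1281 = 2017 - 1281 = 736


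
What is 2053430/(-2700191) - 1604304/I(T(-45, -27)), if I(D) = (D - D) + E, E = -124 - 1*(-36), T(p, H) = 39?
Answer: 541468315028/29702101 ≈ 18230.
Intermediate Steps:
E = -88 (E = -124 + 36 = -88)
I(D) = -88 (I(D) = (D - D) - 88 = 0 - 88 = -88)
2053430/(-2700191) - 1604304/I(T(-45, -27)) = 2053430/(-2700191) - 1604304/(-88) = 2053430*(-1/2700191) - 1604304*(-1/88) = -2053430/2700191 + 200538/11 = 541468315028/29702101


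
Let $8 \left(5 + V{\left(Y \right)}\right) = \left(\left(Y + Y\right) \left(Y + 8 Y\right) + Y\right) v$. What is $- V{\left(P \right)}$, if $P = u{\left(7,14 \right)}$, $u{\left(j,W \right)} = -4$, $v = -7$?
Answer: $\frac{507}{2} \approx 253.5$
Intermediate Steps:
$P = -4$
$V{\left(Y \right)} = -5 - \frac{63 Y^{2}}{4} - \frac{7 Y}{8}$ ($V{\left(Y \right)} = -5 + \frac{\left(\left(Y + Y\right) \left(Y + 8 Y\right) + Y\right) \left(-7\right)}{8} = -5 + \frac{\left(2 Y 9 Y + Y\right) \left(-7\right)}{8} = -5 + \frac{\left(18 Y^{2} + Y\right) \left(-7\right)}{8} = -5 + \frac{\left(Y + 18 Y^{2}\right) \left(-7\right)}{8} = -5 + \frac{- 126 Y^{2} - 7 Y}{8} = -5 - \left(\frac{7 Y}{8} + \frac{63 Y^{2}}{4}\right) = -5 - \frac{63 Y^{2}}{4} - \frac{7 Y}{8}$)
$- V{\left(P \right)} = - (-5 - \frac{63 \left(-4\right)^{2}}{4} - - \frac{7}{2}) = - (-5 - 252 + \frac{7}{2}) = \left(-1\right) \left(- \frac{507}{2}\right) = \frac{507}{2}$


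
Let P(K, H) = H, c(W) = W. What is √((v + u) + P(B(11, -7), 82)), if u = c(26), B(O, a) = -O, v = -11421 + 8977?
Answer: 4*I*√146 ≈ 48.332*I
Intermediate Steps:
v = -2444
u = 26
√((v + u) + P(B(11, -7), 82)) = √((-2444 + 26) + 82) = √(-2418 + 82) = √(-2336) = 4*I*√146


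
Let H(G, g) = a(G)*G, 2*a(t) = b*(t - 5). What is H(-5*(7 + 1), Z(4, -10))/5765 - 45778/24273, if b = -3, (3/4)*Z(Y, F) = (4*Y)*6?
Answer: -65889454/27986769 ≈ -2.3543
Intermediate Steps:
Z(Y, F) = 32*Y (Z(Y, F) = 4*((4*Y)*6)/3 = 4*(24*Y)/3 = 32*Y)
a(t) = 15/2 - 3*t/2 (a(t) = (-3*(t - 5))/2 = (-3*(-5 + t))/2 = (15 - 3*t)/2 = 15/2 - 3*t/2)
H(G, g) = G*(15/2 - 3*G/2) (H(G, g) = (15/2 - 3*G/2)*G = G*(15/2 - 3*G/2))
H(-5*(7 + 1), Z(4, -10))/5765 - 45778/24273 = (3*(-5*(7 + 1))*(5 - (-5)*(7 + 1))/2)/5765 - 45778/24273 = (3*(-5*8)*(5 - (-5)*8)/2)*(1/5765) - 45778*1/24273 = ((3/2)*(-40)*(5 - 1*(-40)))*(1/5765) - 45778/24273 = ((3/2)*(-40)*(5 + 40))*(1/5765) - 45778/24273 = ((3/2)*(-40)*45)*(1/5765) - 45778/24273 = -2700*1/5765 - 45778/24273 = -540/1153 - 45778/24273 = -65889454/27986769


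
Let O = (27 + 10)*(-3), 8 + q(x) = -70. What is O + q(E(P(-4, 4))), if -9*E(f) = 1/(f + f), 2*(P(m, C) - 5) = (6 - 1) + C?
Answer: -189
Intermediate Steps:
P(m, C) = 15/2 + C/2 (P(m, C) = 5 + ((6 - 1) + C)/2 = 5 + (5 + C)/2 = 5 + (5/2 + C/2) = 15/2 + C/2)
E(f) = -1/(18*f) (E(f) = -1/(9*(f + f)) = -1/(2*f)/9 = -1/(18*f))
q(x) = -78 (q(x) = -8 - 70 = -78)
O = -111 (O = 37*(-3) = -111)
O + q(E(P(-4, 4))) = -111 - 78 = -189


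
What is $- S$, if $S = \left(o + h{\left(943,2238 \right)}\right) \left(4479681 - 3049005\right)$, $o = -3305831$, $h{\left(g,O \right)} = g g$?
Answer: $3457345869432$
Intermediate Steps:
$h{\left(g,O \right)} = g^{2}$
$S = -3457345869432$ ($S = \left(-3305831 + 943^{2}\right) \left(4479681 - 3049005\right) = \left(-3305831 + 889249\right) 1430676 = \left(-2416582\right) 1430676 = -3457345869432$)
$- S = \left(-1\right) \left(-3457345869432\right) = 3457345869432$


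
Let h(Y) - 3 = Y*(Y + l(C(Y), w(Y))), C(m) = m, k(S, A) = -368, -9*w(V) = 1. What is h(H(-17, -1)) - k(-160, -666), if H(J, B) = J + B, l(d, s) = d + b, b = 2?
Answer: 983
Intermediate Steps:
w(V) = -⅑ (w(V) = -⅑*1 = -⅑)
l(d, s) = 2 + d (l(d, s) = d + 2 = 2 + d)
H(J, B) = B + J
h(Y) = 3 + Y*(2 + 2*Y) (h(Y) = 3 + Y*(Y + (2 + Y)) = 3 + Y*(2 + 2*Y))
h(H(-17, -1)) - k(-160, -666) = (3 + (-1 - 17)² + (-1 - 17)*(2 + (-1 - 17))) - 1*(-368) = (3 + (-18)² - 18*(2 - 18)) + 368 = (3 + 324 - 18*(-16)) + 368 = (3 + 324 + 288) + 368 = 615 + 368 = 983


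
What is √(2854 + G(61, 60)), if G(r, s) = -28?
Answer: 3*√314 ≈ 53.160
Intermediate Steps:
√(2854 + G(61, 60)) = √(2854 - 28) = √2826 = 3*√314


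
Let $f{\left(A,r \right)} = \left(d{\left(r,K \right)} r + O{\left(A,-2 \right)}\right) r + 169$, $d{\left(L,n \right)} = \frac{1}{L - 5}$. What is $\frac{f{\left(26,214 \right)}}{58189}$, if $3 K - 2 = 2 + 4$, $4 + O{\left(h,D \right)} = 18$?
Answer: $\frac{707281}{12161501} \approx 0.058157$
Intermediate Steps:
$O{\left(h,D \right)} = 14$ ($O{\left(h,D \right)} = -4 + 18 = 14$)
$K = \frac{8}{3}$ ($K = \frac{2}{3} + \frac{2 + 4}{3} = \frac{2}{3} + \frac{1}{3} \cdot 6 = \frac{2}{3} + 2 = \frac{8}{3} \approx 2.6667$)
$d{\left(L,n \right)} = \frac{1}{-5 + L}$
$f{\left(A,r \right)} = 169 + r \left(14 + \frac{r}{-5 + r}\right)$ ($f{\left(A,r \right)} = \left(\frac{r}{-5 + r} + 14\right) r + 169 = \left(14 + \frac{r}{-5 + r}\right) r + 169 = r \left(14 + \frac{r}{-5 + r}\right) + 169 = 169 + r \left(14 + \frac{r}{-5 + r}\right)$)
$\frac{f{\left(26,214 \right)}}{58189} = \frac{\frac{1}{-5 + 214} \left(-845 + 15 \cdot 214^{2} + 99 \cdot 214\right)}{58189} = \frac{-845 + 15 \cdot 45796 + 21186}{209} \cdot \frac{1}{58189} = \frac{-845 + 686940 + 21186}{209} \cdot \frac{1}{58189} = \frac{1}{209} \cdot 707281 \cdot \frac{1}{58189} = \frac{707281}{209} \cdot \frac{1}{58189} = \frac{707281}{12161501}$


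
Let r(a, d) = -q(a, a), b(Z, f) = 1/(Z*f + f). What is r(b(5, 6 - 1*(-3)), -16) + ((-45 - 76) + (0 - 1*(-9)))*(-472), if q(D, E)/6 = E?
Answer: 475775/9 ≈ 52864.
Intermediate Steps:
q(D, E) = 6*E
b(Z, f) = 1/(f + Z*f)
r(a, d) = -6*a
r(b(5, 6 - 1*(-3)), -16) + ((-45 - 76) + (0 - 1*(-9)))*(-472) = -6/((6 - 1*(-3))*(1 + 5)) + ((-45 - 76) + (0 - 1*(-9)))*(-472) = -6/((6 + 3)*6) + (-121 + (0 + 9))*(-472) = -6/(9*6) + (-121 + 9)*(-472) = -2/(3*6) - 112*(-472) = -6*1/54 + 52864 = -1/9 + 52864 = 475775/9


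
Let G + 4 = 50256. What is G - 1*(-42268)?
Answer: 92520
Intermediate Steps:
G = 50252 (G = -4 + 50256 = 50252)
G - 1*(-42268) = 50252 - 1*(-42268) = 50252 + 42268 = 92520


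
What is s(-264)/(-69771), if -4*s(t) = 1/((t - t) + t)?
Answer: -1/73678176 ≈ -1.3573e-8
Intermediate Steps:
s(t) = -1/(4*t) (s(t) = -1/(4*((t - t) + t)) = -1/(4*(0 + t)) = -1/(4*t))
s(-264)/(-69771) = -1/4/(-264)/(-69771) = -1/4*(-1/264)*(-1/69771) = (1/1056)*(-1/69771) = -1/73678176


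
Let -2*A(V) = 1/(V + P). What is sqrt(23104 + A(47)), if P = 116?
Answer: sqrt(2455400378)/326 ≈ 152.00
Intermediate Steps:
A(V) = -1/(2*(116 + V)) (A(V) = -1/(2*(V + 116)) = -1/(2*(116 + V)))
sqrt(23104 + A(47)) = sqrt(23104 - 1/(232 + 2*47)) = sqrt(23104 - 1/(232 + 94)) = sqrt(23104 - 1/326) = sqrt(7531903/326) = sqrt(2455400378)/326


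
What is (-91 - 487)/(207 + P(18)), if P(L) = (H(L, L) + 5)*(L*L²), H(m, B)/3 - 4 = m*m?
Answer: -578/5768055 ≈ -0.00010021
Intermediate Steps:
H(m, B) = 12 + 3*m² (H(m, B) = 12 + 3*(m*m) = 12 + 3*m²)
P(L) = L³*(17 + 3*L²) (P(L) = ((12 + 3*L²) + 5)*(L*L²) = (17 + 3*L²)*L³ = L³*(17 + 3*L²))
(-91 - 487)/(207 + P(18)) = (-91 - 487)/(207 + 18³*(17 + 3*18²)) = -578/(207 + 5832*(17 + 3*324)) = -578/(207 + 5832*(17 + 972)) = -578/(207 + 5832*989) = -578/(207 + 5767848) = -578/5768055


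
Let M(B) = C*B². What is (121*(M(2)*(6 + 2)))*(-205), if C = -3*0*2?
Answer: 0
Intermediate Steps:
C = 0 (C = 0*2 = 0)
M(B) = 0 (M(B) = 0*B² = 0)
(121*(M(2)*(6 + 2)))*(-205) = (121*(0*(6 + 2)))*(-205) = (121*(0*8))*(-205) = (121*0)*(-205) = 0*(-205) = 0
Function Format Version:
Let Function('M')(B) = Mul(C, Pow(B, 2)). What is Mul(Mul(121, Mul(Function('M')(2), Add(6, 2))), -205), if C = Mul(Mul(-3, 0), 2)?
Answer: 0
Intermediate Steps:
C = 0 (C = Mul(0, 2) = 0)
Function('M')(B) = 0 (Function('M')(B) = Mul(0, Pow(B, 2)) = 0)
Mul(Mul(121, Mul(Function('M')(2), Add(6, 2))), -205) = Mul(Mul(121, Mul(0, Add(6, 2))), -205) = Mul(Mul(121, Mul(0, 8)), -205) = Mul(Mul(121, 0), -205) = Mul(0, -205) = 0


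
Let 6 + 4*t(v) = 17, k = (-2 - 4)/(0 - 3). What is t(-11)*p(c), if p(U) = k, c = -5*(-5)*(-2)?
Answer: 11/2 ≈ 5.5000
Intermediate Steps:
k = 2 (k = -6/(-3) = -6*(-⅓) = 2)
t(v) = 11/4 (t(v) = -3/2 + (¼)*17 = -3/2 + 17/4 = 11/4)
c = -50 (c = 25*(-2) = -50)
p(U) = 2
t(-11)*p(c) = (11/4)*2 = 11/2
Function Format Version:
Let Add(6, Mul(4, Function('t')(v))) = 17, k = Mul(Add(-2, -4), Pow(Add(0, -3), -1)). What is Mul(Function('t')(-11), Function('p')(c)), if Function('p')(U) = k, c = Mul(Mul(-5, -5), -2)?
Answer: Rational(11, 2) ≈ 5.5000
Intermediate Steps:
k = 2 (k = Mul(-6, Pow(-3, -1)) = Mul(-6, Rational(-1, 3)) = 2)
Function('t')(v) = Rational(11, 4) (Function('t')(v) = Add(Rational(-3, 2), Mul(Rational(1, 4), 17)) = Add(Rational(-3, 2), Rational(17, 4)) = Rational(11, 4))
c = -50 (c = Mul(25, -2) = -50)
Function('p')(U) = 2
Mul(Function('t')(-11), Function('p')(c)) = Mul(Rational(11, 4), 2) = Rational(11, 2)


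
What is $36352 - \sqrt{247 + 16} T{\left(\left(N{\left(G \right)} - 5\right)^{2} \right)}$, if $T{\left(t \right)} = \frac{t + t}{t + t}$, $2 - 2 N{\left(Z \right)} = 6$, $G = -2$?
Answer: $36352 - \sqrt{263} \approx 36336.0$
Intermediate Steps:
$N{\left(Z \right)} = -2$ ($N{\left(Z \right)} = 1 - 3 = -2$)
$T{\left(t \right)} = 1$ ($T{\left(t \right)} = \frac{2 t}{2 t} = 2 t \frac{1}{2 t} = 1$)
$36352 - \sqrt{247 + 16} T{\left(\left(N{\left(G \right)} - 5\right)^{2} \right)} = 36352 - \sqrt{247 + 16} \cdot 1 = 36352 - \sqrt{263} \cdot 1 = 36352 - \sqrt{263}$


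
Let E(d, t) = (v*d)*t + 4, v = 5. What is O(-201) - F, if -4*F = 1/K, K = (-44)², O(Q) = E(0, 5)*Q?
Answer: -6226175/7744 ≈ -804.00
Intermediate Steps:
E(d, t) = 4 + 5*d*t (E(d, t) = (5*d)*t + 4 = 5*d*t + 4 = 4 + 5*d*t)
O(Q) = 4*Q (O(Q) = (4 + 5*0*5)*Q = (4 + 0)*Q = 4*Q)
K = 1936
F = -1/7744 (F = -¼/1936 = -¼*1/1936 = -1/7744 ≈ -0.00012913)
O(-201) - F = 4*(-201) - 1*(-1/7744) = -804 + 1/7744 = -6226175/7744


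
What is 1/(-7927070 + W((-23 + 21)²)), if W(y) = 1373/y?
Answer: -4/31706907 ≈ -1.2616e-7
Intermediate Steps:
1/(-7927070 + W((-23 + 21)²)) = 1/(-7927070 + 1373/((-23 + 21)²)) = 1/(-7927070 + 1373/((-2)²)) = 1/(-7927070 + 1373/4) = 1/(-31706907/4) = -4/31706907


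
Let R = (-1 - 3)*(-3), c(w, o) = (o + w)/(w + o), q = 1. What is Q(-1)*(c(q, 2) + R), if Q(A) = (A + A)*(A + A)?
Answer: 52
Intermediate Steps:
c(w, o) = 1 (c(w, o) = (o + w)/(o + w) = 1)
Q(A) = 4*A² (Q(A) = (2*A)*(2*A) = 4*A²)
R = 12 (R = -4*(-3) = 12)
Q(-1)*(c(q, 2) + R) = (4*(-1)²)*(1 + 12) = (4*1)*13 = 4*13 = 52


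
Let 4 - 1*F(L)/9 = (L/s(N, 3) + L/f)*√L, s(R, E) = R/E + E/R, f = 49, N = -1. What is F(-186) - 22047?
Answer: -22011 - 114669*I*√186/245 ≈ -22011.0 - 6383.2*I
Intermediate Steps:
s(R, E) = E/R + R/E
F(L) = 36 + 1233*L^(3/2)/490 (F(L) = 36 - 9*(L/(3/(-1) - 1/3) + L/49)*√L = 36 - 9*(L/(3*(-1) - 1*⅓) + L*(1/49))*√L = 36 - 9*(L/(-3 - ⅓) + L/49)*√L = 36 - 9*(L/(-10/3) + L/49)*√L = 36 - 9*(L*(-3/10) + L/49)*√L = 36 - 9*(-3*L/10 + L/49)*√L = 36 - 9*(-137*L/490)*√L = 36 - (-1233)*L^(3/2)/490 = 36 + 1233*L^(3/2)/490)
F(-186) - 22047 = (36 + 1233*(-186)^(3/2)/490) - 22047 = (36 + 1233*(-186*I*√186)/490) - 22047 = (36 - 114669*I*√186/245) - 22047 = -22011 - 114669*I*√186/245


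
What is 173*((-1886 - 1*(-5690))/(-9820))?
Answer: -164523/2455 ≈ -67.016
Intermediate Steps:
173*((-1886 - 1*(-5690))/(-9820)) = 173*((-1886 + 5690)*(-1/9820)) = 173*(3804*(-1/9820)) = 173*(-951/2455) = -164523/2455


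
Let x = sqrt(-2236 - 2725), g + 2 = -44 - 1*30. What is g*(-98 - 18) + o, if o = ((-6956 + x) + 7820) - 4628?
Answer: 5052 + 11*I*sqrt(41) ≈ 5052.0 + 70.434*I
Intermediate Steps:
g = -76 (g = -2 + (-44 - 1*30) = -2 + (-44 - 30) = -2 - 74 = -76)
x = 11*I*sqrt(41) (x = sqrt(-4961) = 11*I*sqrt(41) ≈ 70.434*I)
o = -3764 + 11*I*sqrt(41) (o = ((-6956 + 11*I*sqrt(41)) + 7820) - 4628 = (864 + 11*I*sqrt(41)) - 4628 = -3764 + 11*I*sqrt(41) ≈ -3764.0 + 70.434*I)
g*(-98 - 18) + o = -76*(-98 - 18) + (-3764 + 11*I*sqrt(41)) = -76*(-116) + (-3764 + 11*I*sqrt(41)) = 8816 + (-3764 + 11*I*sqrt(41)) = 5052 + 11*I*sqrt(41)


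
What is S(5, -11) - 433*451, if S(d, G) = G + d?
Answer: -195289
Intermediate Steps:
S(5, -11) - 433*451 = (-11 + 5) - 433*451 = -6 - 195283 = -195289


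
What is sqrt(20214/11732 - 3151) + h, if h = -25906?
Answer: -25906 + I*sqrt(108366483694)/5866 ≈ -25906.0 + 56.118*I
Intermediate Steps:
sqrt(20214/11732 - 3151) + h = sqrt(20214/11732 - 3151) - 25906 = sqrt(20214*(1/11732) - 3151) - 25906 = sqrt(10107/5866 - 3151) - 25906 = sqrt(-18473659/5866) - 25906 = I*sqrt(108366483694)/5866 - 25906 = -25906 + I*sqrt(108366483694)/5866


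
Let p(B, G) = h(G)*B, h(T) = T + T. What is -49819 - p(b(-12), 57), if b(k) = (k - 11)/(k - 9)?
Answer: -349607/7 ≈ -49944.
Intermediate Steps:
b(k) = (-11 + k)/(-9 + k)
h(T) = 2*T
p(B, G) = 2*B*G (p(B, G) = (2*G)*B = 2*B*G)
-49819 - p(b(-12), 57) = -49819 - 2*(-11 - 12)/(-9 - 12)*57 = -49819 - 2*-23/(-21)*57 = -49819 - 2*(-1/21*(-23))*57 = -49819 - 2*23*57/21 = -49819 - 1*874/7 = -49819 - 874/7 = -349607/7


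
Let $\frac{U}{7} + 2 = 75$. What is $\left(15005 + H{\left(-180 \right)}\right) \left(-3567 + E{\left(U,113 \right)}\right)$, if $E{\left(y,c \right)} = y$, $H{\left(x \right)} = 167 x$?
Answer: $46008080$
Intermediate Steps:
$U = 511$ ($U = -14 + 7 \cdot 75 = -14 + 525 = 511$)
$\left(15005 + H{\left(-180 \right)}\right) \left(-3567 + E{\left(U,113 \right)}\right) = \left(15005 + 167 \left(-180\right)\right) \left(-3567 + 511\right) = \left(15005 - 30060\right) \left(-3056\right) = \left(-15055\right) \left(-3056\right) = 46008080$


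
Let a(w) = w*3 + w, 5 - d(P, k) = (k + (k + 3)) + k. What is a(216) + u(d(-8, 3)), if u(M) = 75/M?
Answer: 5973/7 ≈ 853.29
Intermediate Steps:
d(P, k) = 2 - 3*k (d(P, k) = 5 - ((k + (k + 3)) + k) = 5 - ((k + (3 + k)) + k) = 5 - ((3 + 2*k) + k) = 5 - (3 + 3*k) = 5 + (-3 - 3*k) = 2 - 3*k)
a(w) = 4*w (a(w) = 3*w + w = 4*w)
a(216) + u(d(-8, 3)) = 4*216 + 75/(2 - 3*3) = 864 + 75/(2 - 9) = 864 + 75/(-7) = 864 + 75*(-⅐) = 864 - 75/7 = 5973/7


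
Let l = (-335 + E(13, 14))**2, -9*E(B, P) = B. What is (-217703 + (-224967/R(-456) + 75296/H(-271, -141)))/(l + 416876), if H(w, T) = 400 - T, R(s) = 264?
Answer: -168453228285/408816941984 ≈ -0.41205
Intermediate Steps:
E(B, P) = -B/9
l = 9168784/81 (l = (-335 - 1/9*13)**2 = (-335 - 13/9)**2 = (-3028/9)**2 = 9168784/81 ≈ 1.1319e+5)
(-217703 + (-224967/R(-456) + 75296/H(-271, -141)))/(l + 416876) = (-217703 + (-224967/264 + 75296/(400 - 1*(-141))))/(9168784/81 + 416876) = (-217703 + (-224967*1/264 + 75296/(400 + 141)))/(42935740/81) = (-217703 + (-74989/88 + 75296/541))*(81/42935740) = (-217703 - 33943001/47608)*(81/42935740) = -10398347425/47608*81/42935740 = -168453228285/408816941984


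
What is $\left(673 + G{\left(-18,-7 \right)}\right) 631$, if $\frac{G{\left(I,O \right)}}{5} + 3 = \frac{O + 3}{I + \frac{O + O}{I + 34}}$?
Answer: $\frac{62795858}{151} \approx 4.1587 \cdot 10^{5}$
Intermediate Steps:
$G{\left(I,O \right)} = -15 + \frac{5 \left(3 + O\right)}{I + \frac{2 O}{34 + I}}$ ($G{\left(I,O \right)} = -15 + 5 \frac{O + 3}{I + \frac{O + O}{I + 34}} = -15 + 5 \frac{3 + O}{I + \frac{2 O}{34 + I}} = -15 + \frac{5 \left(3 + O\right)}{I + \frac{2 O}{34 + I}}$)
$\left(673 + G{\left(-18,-7 \right)}\right) 631 = \left(673 + \frac{5 \left(102 - -1782 - 3 \left(-18\right)^{2} + 28 \left(-7\right) - -126\right)}{\left(-18\right)^{2} + 2 \left(-7\right) + 34 \left(-18\right)}\right) 631 = \left(673 + \frac{5 \left(102 + 1782 - 972 - 196 + 126\right)}{324 - 14 - 612}\right) 631 = \left(673 + \frac{5 \left(102 + 1782 - 972 - 196 + 126\right)}{-302}\right) 631 = \left(673 + 5 \left(- \frac{1}{302}\right) 842\right) 631 = \left(673 - \frac{2105}{151}\right) 631 = \frac{99518}{151} \cdot 631 = \frac{62795858}{151}$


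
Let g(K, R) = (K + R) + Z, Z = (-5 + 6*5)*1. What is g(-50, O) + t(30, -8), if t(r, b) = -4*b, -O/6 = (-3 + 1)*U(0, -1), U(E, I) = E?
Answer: 7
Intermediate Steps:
O = 0 (O = -6*(-3 + 1)*0 = -(-12)*0 = -6*0 = 0)
Z = 25 (Z = (-5 + 30)*1 = 25*1 = 25)
g(K, R) = 25 + K + R (g(K, R) = (K + R) + 25 = 25 + K + R)
g(-50, O) + t(30, -8) = (25 - 50 + 0) - 4*(-8) = -25 + 32 = 7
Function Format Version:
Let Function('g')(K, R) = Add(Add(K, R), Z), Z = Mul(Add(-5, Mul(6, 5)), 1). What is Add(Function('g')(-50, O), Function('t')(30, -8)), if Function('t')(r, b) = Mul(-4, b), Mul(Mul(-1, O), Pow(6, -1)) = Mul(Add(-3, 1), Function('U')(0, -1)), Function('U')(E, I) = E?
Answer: 7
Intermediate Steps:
O = 0 (O = Mul(-6, Mul(Add(-3, 1), 0)) = Mul(-6, Mul(-2, 0)) = Mul(-6, 0) = 0)
Z = 25 (Z = Mul(Add(-5, 30), 1) = Mul(25, 1) = 25)
Function('g')(K, R) = Add(25, K, R) (Function('g')(K, R) = Add(Add(K, R), 25) = Add(25, K, R))
Add(Function('g')(-50, O), Function('t')(30, -8)) = Add(Add(25, -50, 0), Mul(-4, -8)) = Add(-25, 32) = 7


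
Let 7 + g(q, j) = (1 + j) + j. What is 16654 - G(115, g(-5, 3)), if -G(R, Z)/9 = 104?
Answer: 17590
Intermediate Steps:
g(q, j) = -6 + 2*j (g(q, j) = -7 + ((1 + j) + j) = -7 + (1 + 2*j) = -6 + 2*j)
G(R, Z) = -936 (G(R, Z) = -9*104 = -936)
16654 - G(115, g(-5, 3)) = 16654 - 1*(-936) = 16654 + 936 = 17590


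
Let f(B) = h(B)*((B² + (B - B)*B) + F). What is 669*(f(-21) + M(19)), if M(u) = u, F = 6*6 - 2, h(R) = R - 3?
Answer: -7613889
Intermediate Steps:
h(R) = -3 + R
F = 34 (F = 36 - 2 = 34)
f(B) = (-3 + B)*(34 + B²) (f(B) = (-3 + B)*((B² + (B - B)*B) + 34) = (-3 + B)*((B² + 0*B) + 34) = (-3 + B)*((B² + 0) + 34) = (-3 + B)*(B² + 34) = (-3 + B)*(34 + B²))
669*(f(-21) + M(19)) = 669*((-3 - 21)*(34 + (-21)²) + 19) = 669*(-24*(34 + 441) + 19) = 669*(-24*475 + 19) = 669*(-11400 + 19) = 669*(-11381) = -7613889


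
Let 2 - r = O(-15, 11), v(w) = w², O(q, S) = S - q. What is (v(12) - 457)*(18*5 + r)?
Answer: -20658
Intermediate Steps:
r = -24 (r = 2 - (11 - 1*(-15)) = 2 - (11 + 15) = 2 - 1*26 = 2 - 26 = -24)
(v(12) - 457)*(18*5 + r) = (12² - 457)*(18*5 - 24) = (144 - 457)*(90 - 24) = -313*66 = -20658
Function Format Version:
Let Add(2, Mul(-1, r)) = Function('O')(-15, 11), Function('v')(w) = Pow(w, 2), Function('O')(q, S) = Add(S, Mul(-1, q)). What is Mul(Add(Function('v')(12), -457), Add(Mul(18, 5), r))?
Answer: -20658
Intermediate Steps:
r = -24 (r = Add(2, Mul(-1, Add(11, Mul(-1, -15)))) = Add(2, Mul(-1, Add(11, 15))) = Add(2, Mul(-1, 26)) = Add(2, -26) = -24)
Mul(Add(Function('v')(12), -457), Add(Mul(18, 5), r)) = Mul(Add(Pow(12, 2), -457), Add(Mul(18, 5), -24)) = Mul(Add(144, -457), Add(90, -24)) = Mul(-313, 66) = -20658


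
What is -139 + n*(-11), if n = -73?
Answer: 664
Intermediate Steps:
-139 + n*(-11) = -139 - 73*(-11) = -139 + 803 = 664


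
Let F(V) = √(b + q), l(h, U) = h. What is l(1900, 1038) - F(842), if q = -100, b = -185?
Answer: 1900 - I*√285 ≈ 1900.0 - 16.882*I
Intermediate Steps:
F(V) = I*√285 (F(V) = √(-185 - 100) = √(-285) = I*√285)
l(1900, 1038) - F(842) = 1900 - I*√285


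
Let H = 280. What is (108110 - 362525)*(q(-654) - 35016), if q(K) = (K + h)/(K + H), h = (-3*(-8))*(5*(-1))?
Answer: 1665808926075/187 ≈ 8.9081e+9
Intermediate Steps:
h = -120 (h = 24*(-5) = -120)
q(K) = (-120 + K)/(280 + K) (q(K) = (K - 120)/(K + 280) = (-120 + K)/(280 + K))
(108110 - 362525)*(q(-654) - 35016) = (108110 - 362525)*((-120 - 654)/(280 - 654) - 35016) = -254415*(-774/(-374) - 35016) = -254415*(-1/374*(-774) - 35016) = -254415*(387/187 - 35016) = -254415*(-6547605/187) = 1665808926075/187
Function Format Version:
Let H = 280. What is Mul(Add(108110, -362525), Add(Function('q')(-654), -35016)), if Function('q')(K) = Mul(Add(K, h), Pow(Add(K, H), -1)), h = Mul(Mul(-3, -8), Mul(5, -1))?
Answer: Rational(1665808926075, 187) ≈ 8.9081e+9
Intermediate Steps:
h = -120 (h = Mul(24, -5) = -120)
Function('q')(K) = Mul(Pow(Add(280, K), -1), Add(-120, K)) (Function('q')(K) = Mul(Add(K, -120), Pow(Add(K, 280), -1)) = Mul(Add(-120, K), Pow(Add(280, K), -1)) = Mul(Pow(Add(280, K), -1), Add(-120, K)))
Mul(Add(108110, -362525), Add(Function('q')(-654), -35016)) = Mul(Add(108110, -362525), Add(Mul(Pow(Add(280, -654), -1), Add(-120, -654)), -35016)) = Mul(-254415, Add(Mul(Pow(-374, -1), -774), -35016)) = Mul(-254415, Add(Mul(Rational(-1, 374), -774), -35016)) = Mul(-254415, Add(Rational(387, 187), -35016)) = Mul(-254415, Rational(-6547605, 187)) = Rational(1665808926075, 187)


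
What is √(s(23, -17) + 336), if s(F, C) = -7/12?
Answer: 5*√483/6 ≈ 18.314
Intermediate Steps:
s(F, C) = -7/12 (s(F, C) = -7*1/12 = -7/12)
√(s(23, -17) + 336) = √(-7/12 + 336) = √(4025/12) = 5*√483/6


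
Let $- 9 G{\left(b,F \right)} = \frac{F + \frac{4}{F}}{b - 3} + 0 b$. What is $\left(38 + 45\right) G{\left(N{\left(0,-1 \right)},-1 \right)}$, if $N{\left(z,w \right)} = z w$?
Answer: $- \frac{415}{27} \approx -15.37$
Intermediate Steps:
$N{\left(z,w \right)} = w z$
$G{\left(b,F \right)} = - \frac{F + \frac{4}{F}}{9 \left(-3 + b\right)}$ ($G{\left(b,F \right)} = - \frac{\frac{F + \frac{4}{F}}{b - 3} + 0 b}{9} = - \frac{\frac{F + \frac{4}{F}}{-3 + b} + 0}{9} = - \frac{\frac{1}{-3 + b} \left(F + \frac{4}{F}\right)}{9} = - \frac{F + \frac{4}{F}}{9 \left(-3 + b\right)}$)
$\left(38 + 45\right) G{\left(N{\left(0,-1 \right)},-1 \right)} = \left(38 + 45\right) \frac{-4 - \left(-1\right)^{2}}{9 \left(-1\right) \left(-3 - 0\right)} = 83 \cdot \frac{1}{9} \left(-1\right) \frac{1}{-3 + 0} \left(-4 - 1\right) = 83 \cdot \frac{1}{9} \left(-1\right) \frac{1}{-3} \left(-4 - 1\right) = 83 \cdot \frac{1}{9} \left(-1\right) \left(- \frac{1}{3}\right) \left(-5\right) = 83 \left(- \frac{5}{27}\right) = - \frac{415}{27}$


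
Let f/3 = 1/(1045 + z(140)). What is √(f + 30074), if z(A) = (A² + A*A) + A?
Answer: √49049137039805/40385 ≈ 173.42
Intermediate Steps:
z(A) = A + 2*A² (z(A) = (A² + A²) + A = 2*A² + A = A + 2*A²)
f = 3/40385 (f = 3/(1045 + 140*(1 + 2*140)) = 3/(1045 + 140*(1 + 280)) = 3/(1045 + 140*281) = 3/(1045 + 39340) = 3/40385 ≈ 7.4285e-5)
√(f + 30074) = √(3/40385 + 30074) = √(1214538493/40385) = √49049137039805/40385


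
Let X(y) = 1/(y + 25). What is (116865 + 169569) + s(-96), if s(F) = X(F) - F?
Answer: 20343629/71 ≈ 2.8653e+5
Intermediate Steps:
X(y) = 1/(25 + y)
s(F) = 1/(25 + F) - F
(116865 + 169569) + s(-96) = (116865 + 169569) + (1 - 1*(-96)*(25 - 96))/(25 - 96) = 286434 + (1 - 1*(-96)*(-71))/(-71) = 286434 - (1 - 6816)/71 = 286434 - 1/71*(-6815) = 286434 + 6815/71 = 20343629/71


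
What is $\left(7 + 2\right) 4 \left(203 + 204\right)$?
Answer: $14652$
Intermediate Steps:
$\left(7 + 2\right) 4 \left(203 + 204\right) = 9 \cdot 4 \cdot 407 = 36 \cdot 407 = 14652$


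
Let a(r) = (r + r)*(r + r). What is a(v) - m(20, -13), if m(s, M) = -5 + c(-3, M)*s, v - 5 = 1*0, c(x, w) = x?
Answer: 165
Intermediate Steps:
v = 5 (v = 5 + 1*0 = 5 + 0 = 5)
m(s, M) = -5 - 3*s
a(r) = 4*r² (a(r) = (2*r)*(2*r) = 4*r²)
a(v) - m(20, -13) = 4*5² - (-5 - 3*20) = 4*25 - (-5 - 60) = 100 - 1*(-65) = 100 + 65 = 165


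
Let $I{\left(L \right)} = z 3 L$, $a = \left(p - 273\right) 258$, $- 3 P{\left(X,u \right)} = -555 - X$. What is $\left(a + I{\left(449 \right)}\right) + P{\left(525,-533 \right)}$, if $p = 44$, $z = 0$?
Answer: $-58722$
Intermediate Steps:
$P{\left(X,u \right)} = 185 + \frac{X}{3}$ ($P{\left(X,u \right)} = - \frac{-555 - X}{3} = 185 + \frac{X}{3}$)
$a = -59082$ ($a = \left(44 - 273\right) 258 = \left(-229\right) 258 = -59082$)
$I{\left(L \right)} = 0$ ($I{\left(L \right)} = 0 \cdot 3 L = 0 L = 0$)
$\left(a + I{\left(449 \right)}\right) + P{\left(525,-533 \right)} = \left(-59082 + 0\right) + \left(185 + \frac{1}{3} \cdot 525\right) = -59082 + \left(185 + 175\right) = -59082 + 360 = -58722$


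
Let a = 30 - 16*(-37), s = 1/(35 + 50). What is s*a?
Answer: 622/85 ≈ 7.3176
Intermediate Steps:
s = 1/85 ≈ 0.011765
a = 622 (a = 30 + 592 = 622)
s*a = (1/85)*622 = 622/85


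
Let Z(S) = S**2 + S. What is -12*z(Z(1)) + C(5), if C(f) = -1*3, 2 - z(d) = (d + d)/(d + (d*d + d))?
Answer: -21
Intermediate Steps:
Z(S) = S + S**2
z(d) = 2 - 2*d/(d**2 + 2*d) (z(d) = 2 - (d + d)/(d + (d*d + d)) = 2 - 2*d/(d + (d**2 + d)) = 2 - 2*d/(d + (d + d**2)) = 2 - 2*d/(d**2 + 2*d))
C(f) = -3
-12*z(Z(1)) + C(5) = -24*(1 + 1*(1 + 1))/(2 + 1*(1 + 1)) - 3 = -24*(1 + 1*2)/(2 + 1*2) - 3 = -24*(1 + 2)/(2 + 2) - 3 = -24*3/4 - 3 = -12*3/2 - 3 = -18 - 3 = -21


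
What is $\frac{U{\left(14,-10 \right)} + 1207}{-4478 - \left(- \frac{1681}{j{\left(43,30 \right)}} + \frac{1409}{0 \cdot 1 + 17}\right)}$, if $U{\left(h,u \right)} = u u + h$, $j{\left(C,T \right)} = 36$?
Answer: $- \frac{808452}{2762683} \approx -0.29263$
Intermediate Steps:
$U{\left(h,u \right)} = h + u^{2}$ ($U{\left(h,u \right)} = u^{2} + h = h + u^{2}$)
$\frac{U{\left(14,-10 \right)} + 1207}{-4478 - \left(- \frac{1681}{j{\left(43,30 \right)}} + \frac{1409}{0 \cdot 1 + 17}\right)} = \frac{\left(14 + \left(-10\right)^{2}\right) + 1207}{-4478 + \left(\frac{1681}{36} - \frac{1409}{0 \cdot 1 + 17}\right)} = \frac{\left(14 + 100\right) + 1207}{-4478 + \left(1681 \cdot \frac{1}{36} - \frac{1409}{0 + 17}\right)} = \frac{114 + 1207}{-4478 + \left(\frac{1681}{36} - \frac{1409}{17}\right)} = \frac{1321}{-4478 + \left(\frac{1681}{36} - \frac{1409}{17}\right)} = \frac{1321}{-4478 - \frac{22147}{612}} = \frac{1321}{- \frac{2762683}{612}} = 1321 \left(- \frac{612}{2762683}\right) = - \frac{808452}{2762683}$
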